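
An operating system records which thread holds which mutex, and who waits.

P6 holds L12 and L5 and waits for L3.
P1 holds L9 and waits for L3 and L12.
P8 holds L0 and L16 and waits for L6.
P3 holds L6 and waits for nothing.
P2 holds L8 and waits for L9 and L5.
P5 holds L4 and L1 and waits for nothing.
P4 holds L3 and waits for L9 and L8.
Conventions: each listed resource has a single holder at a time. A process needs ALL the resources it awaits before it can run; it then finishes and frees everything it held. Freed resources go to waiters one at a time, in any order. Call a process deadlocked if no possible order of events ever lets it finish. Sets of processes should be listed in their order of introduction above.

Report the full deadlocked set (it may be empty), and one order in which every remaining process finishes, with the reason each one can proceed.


Deadlocked set: P6, P1, P2 and P4.
Key observation: nobody on the ring P6 -> P4 -> P1 -> P6 can start until another member finishes, which never happens; P2 is caught in further circular waits.
One completion order for the rest: P3, P8, P5.
Walking it through:
  P3: no waits; runs immediately, freeing L6
  P8: everything it awaited (L6) is free; runs, freeing L0 and L16
  P5: no waits; runs immediately, freeing L4 and L1


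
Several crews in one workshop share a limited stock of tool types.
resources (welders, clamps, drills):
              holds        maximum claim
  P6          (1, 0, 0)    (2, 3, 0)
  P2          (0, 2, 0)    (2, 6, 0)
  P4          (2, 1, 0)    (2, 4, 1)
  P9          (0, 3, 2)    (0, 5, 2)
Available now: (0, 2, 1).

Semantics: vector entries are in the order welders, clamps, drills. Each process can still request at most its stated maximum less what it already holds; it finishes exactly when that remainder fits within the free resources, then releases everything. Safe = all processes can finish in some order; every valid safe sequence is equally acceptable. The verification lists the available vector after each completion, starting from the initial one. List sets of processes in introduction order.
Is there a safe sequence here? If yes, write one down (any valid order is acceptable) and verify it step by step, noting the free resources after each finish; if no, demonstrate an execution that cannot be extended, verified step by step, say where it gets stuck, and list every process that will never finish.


SAFE, for example via the order P9, P4, P6, P2.
Key observation: the first exact fit in this order is P9 — it needs (0, 2, 0) with (0, 2, 1) free, meeting a requested resource to the last unit.
Check, step by step:
  pool = (0, 2, 1)
  P9 needs (0, 2, 0) <= (0, 2, 1) -> finishes; pool += (0, 3, 2) = (0, 5, 3)
  P4 needs (0, 3, 1) <= (0, 5, 3) -> finishes; pool += (2, 1, 0) = (2, 6, 3)
  P6 needs (1, 3, 0) <= (2, 6, 3) -> finishes; pool += (1, 0, 0) = (3, 6, 3)
  P2 needs (2, 4, 0) <= (3, 6, 3) -> finishes; pool += (0, 2, 0) = (3, 8, 3)


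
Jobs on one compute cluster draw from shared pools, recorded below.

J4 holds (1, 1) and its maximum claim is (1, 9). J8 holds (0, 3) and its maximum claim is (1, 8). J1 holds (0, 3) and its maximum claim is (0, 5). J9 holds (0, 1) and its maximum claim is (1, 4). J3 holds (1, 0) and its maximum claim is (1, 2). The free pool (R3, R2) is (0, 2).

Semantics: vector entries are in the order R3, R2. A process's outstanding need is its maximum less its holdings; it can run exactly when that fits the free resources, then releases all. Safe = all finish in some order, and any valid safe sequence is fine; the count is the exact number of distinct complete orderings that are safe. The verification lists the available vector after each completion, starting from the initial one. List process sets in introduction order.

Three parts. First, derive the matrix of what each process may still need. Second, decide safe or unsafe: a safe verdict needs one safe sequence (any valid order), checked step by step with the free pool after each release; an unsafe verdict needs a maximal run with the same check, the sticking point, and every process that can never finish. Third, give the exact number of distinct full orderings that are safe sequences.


(1) Need matrix, components ordered R3, R2:
  J4: (0, 8)
  J8: (1, 5)
  J1: (0, 2)
  J9: (1, 3)
  J3: (0, 2)
(2) SAFE — a valid safe sequence is J3, J1, J8, J4, J9.
Key observation: reading the order forward, J3 is the first process whose need (0, 2) meets the free pool (0, 2) exactly on a resource it requests.
Check, step by step:
  pool = (0, 2)
  J3: need (0, 2) fits (0, 2); releases (1, 0), pool now (1, 2)
  J1: need (0, 2) fits (1, 2); releases (0, 3), pool now (1, 5)
  J8: need (1, 5) fits (1, 5); releases (0, 3), pool now (1, 8)
  J4: need (0, 8) fits (1, 8); releases (1, 1), pool now (2, 9)
  J9: need (1, 3) fits (2, 9); releases (0, 1), pool now (2, 10)
(3) Exactly 6 of the possible complete orderings are safe sequences.


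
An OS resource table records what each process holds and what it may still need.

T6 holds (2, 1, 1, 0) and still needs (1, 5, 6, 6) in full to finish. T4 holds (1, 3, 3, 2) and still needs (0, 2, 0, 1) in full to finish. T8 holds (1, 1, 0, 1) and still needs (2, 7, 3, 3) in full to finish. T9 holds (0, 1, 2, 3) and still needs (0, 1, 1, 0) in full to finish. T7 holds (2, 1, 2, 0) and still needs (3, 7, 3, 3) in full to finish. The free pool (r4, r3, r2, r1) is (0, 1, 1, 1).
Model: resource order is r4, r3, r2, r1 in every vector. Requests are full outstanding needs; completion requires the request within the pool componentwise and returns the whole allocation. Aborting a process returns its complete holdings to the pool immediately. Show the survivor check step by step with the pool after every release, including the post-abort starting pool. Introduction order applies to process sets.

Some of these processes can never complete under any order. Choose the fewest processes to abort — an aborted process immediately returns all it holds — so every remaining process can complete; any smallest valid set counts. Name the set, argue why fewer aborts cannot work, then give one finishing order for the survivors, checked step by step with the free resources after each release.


Minimum abort set: T7.
Key observation: T8 had no path to completion before; after the abort of T7 ((2, 1, 2, 0) returned), step 4 is where it fits.
Why nothing smaller works: aborting no one leaves the state deadlocked as given.
The survivors complete as T9, T4, T6, T8. Check, step by step (starting from the post-abort pool):
  pool = (2, 2, 3, 1)
  T9 needs (0, 1, 1, 0) <= (2, 2, 3, 1) -> finishes; pool += (0, 1, 2, 3) = (2, 3, 5, 4)
  T4 needs (0, 2, 0, 1) <= (2, 3, 5, 4) -> finishes; pool += (1, 3, 3, 2) = (3, 6, 8, 6)
  T6 needs (1, 5, 6, 6) <= (3, 6, 8, 6) -> finishes; pool += (2, 1, 1, 0) = (5, 7, 9, 6)
  T8 needs (2, 7, 3, 3) <= (5, 7, 9, 6) -> finishes; pool += (1, 1, 0, 1) = (6, 8, 9, 7)


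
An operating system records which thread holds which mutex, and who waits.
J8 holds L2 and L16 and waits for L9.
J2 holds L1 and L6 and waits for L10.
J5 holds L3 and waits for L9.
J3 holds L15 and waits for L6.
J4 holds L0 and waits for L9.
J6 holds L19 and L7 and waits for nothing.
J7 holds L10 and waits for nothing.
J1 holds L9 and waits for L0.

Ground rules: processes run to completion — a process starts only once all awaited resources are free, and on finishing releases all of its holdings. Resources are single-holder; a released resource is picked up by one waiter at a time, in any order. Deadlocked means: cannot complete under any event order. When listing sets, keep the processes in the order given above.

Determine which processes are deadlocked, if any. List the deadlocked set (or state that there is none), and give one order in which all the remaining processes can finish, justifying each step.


The deadlocked set is J8, J5, J4 and J1.
Key observation: nobody on the ring J1 -> J4 -> J1 can start until another member finishes, which never happens; J8 and J5 wait into the deadlock from upstream.
A valid finishing order for the others: J6, J7, J2, J3.
Check, step by step:
  J6: no waits; runs immediately, freeing L19 and L7
  J7: no waits; runs immediately, freeing L10
  J2: everything it awaited (L10) is free; runs, freeing L1 and L6
  J3: everything it awaited (L6) is free; runs, freeing L15


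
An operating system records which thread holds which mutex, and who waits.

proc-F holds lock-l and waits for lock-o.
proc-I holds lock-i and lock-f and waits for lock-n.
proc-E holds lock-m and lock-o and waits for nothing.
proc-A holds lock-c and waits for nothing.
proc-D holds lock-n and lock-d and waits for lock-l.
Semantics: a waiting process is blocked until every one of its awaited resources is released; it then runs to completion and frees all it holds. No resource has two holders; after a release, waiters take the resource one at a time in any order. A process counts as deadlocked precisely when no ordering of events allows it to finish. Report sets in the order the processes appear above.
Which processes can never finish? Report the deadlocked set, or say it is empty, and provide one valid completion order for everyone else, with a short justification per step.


Nothing here is deadlocked.
Key observation: the wait relation is loop-free; peeling off processes with no waits unwinds the whole state.
A valid finishing order for the others: proc-E, proc-A, proc-F, proc-D, proc-I.
Step-by-step check:
  proc-E: no waits; runs immediately, freeing lock-m and lock-o
  proc-A: no waits; runs immediately, freeing lock-c
  proc-F waits on lock-o — all released -> runs and releases lock-l
  proc-D waits on lock-l — all released -> runs and releases lock-n and lock-d
  proc-I waits on lock-n — all released -> runs and releases lock-i and lock-f


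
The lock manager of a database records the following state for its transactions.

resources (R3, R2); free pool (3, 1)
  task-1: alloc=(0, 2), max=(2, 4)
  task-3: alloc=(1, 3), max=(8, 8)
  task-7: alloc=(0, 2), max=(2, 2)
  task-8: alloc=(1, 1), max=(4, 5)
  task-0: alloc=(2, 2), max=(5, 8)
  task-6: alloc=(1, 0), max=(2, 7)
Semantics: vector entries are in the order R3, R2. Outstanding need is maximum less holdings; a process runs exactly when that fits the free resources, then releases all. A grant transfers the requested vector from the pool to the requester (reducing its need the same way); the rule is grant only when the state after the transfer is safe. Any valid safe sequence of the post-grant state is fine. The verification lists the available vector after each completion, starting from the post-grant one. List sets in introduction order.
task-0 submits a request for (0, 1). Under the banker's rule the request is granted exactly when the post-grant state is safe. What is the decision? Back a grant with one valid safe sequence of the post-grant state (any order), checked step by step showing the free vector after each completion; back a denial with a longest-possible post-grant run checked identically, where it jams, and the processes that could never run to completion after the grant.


GRANT: granting preserves safety; a valid post-grant sequence is task-7, task-1, task-8, task-0, task-6, task-3.
Key observation: granting shrinks the pool to (3, 0), yet task-7 still fits and the chain goes through.
Verifying the post-grant state step by step:
  pool = (3, 0)
  task-7 needs (2, 0) <= (3, 0) -> finishes; pool += (0, 2) = (3, 2)
  task-1 needs (2, 2) <= (3, 2) -> finishes; pool += (0, 2) = (3, 4)
  task-8 needs (3, 4) <= (3, 4) -> finishes; pool += (1, 1) = (4, 5)
  task-0 needs (3, 5) <= (4, 5) -> finishes; pool += (2, 3) = (6, 8)
  task-6 needs (1, 7) <= (6, 8) -> finishes; pool += (1, 0) = (7, 8)
  task-3 needs (7, 5) <= (7, 8) -> finishes; pool += (1, 3) = (8, 11)


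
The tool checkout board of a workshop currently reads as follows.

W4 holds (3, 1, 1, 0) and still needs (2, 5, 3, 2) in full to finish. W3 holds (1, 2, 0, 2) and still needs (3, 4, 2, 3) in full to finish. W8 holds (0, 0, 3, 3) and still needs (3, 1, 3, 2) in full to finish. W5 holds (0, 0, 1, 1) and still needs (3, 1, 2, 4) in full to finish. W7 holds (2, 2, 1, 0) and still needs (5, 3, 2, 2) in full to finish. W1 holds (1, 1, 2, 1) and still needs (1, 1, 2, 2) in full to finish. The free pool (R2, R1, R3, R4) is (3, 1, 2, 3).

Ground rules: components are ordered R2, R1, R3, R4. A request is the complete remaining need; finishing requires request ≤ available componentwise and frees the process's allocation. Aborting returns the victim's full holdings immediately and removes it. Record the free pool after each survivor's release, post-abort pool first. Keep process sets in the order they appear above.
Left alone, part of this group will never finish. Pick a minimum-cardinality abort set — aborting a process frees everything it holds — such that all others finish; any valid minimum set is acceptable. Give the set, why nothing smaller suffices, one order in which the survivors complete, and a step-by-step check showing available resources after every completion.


Abort W7.
Key observation: W3 was stuck for good until W7 gave back (2, 2, 1, 0); in the order shown it finishes at step 3.
Minimality: the empty abort set fails — the state is deadlocked as it stands.
Survivors finish in the order: W8, W1, W3, W5, W4. Verifying each step (pool after the aborts first):
  pool = (5, 3, 3, 3)
  W8 needs (3, 1, 3, 2) <= (5, 3, 3, 3) -> finishes; pool += (0, 0, 3, 3) = (5, 3, 6, 6)
  W1 needs (1, 1, 2, 2) <= (5, 3, 6, 6) -> finishes; pool += (1, 1, 2, 1) = (6, 4, 8, 7)
  W3 needs (3, 4, 2, 3) <= (6, 4, 8, 7) -> finishes; pool += (1, 2, 0, 2) = (7, 6, 8, 9)
  W5 needs (3, 1, 2, 4) <= (7, 6, 8, 9) -> finishes; pool += (0, 0, 1, 1) = (7, 6, 9, 10)
  W4 needs (2, 5, 3, 2) <= (7, 6, 9, 10) -> finishes; pool += (3, 1, 1, 0) = (10, 7, 10, 10)


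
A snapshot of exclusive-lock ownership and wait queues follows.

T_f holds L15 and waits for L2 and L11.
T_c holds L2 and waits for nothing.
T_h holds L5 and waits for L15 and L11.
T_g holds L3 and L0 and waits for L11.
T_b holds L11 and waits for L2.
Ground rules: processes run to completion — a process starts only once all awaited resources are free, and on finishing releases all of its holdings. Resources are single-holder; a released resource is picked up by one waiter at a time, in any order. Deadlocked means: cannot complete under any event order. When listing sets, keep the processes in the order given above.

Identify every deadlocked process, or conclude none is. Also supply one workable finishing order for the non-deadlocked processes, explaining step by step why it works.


Nothing here is deadlocked.
Key observation: no waiting chain loops back on itself — every chain ends at a process that waits on nothing, so everyone eventually runs.
The rest can finish in the order T_c, T_b, T_g, T_f, T_h.
Check, step by step:
  T_c: no waits; runs immediately, freeing L2
  run T_b (all its waits — L2 — are resolved); releases L11
  run T_g (all its waits — L11 — are resolved); releases L3 and L0
  run T_f (all its waits — L2 and L11 — are resolved); releases L15
  run T_h (all its waits — L15 and L11 — are resolved); releases L5


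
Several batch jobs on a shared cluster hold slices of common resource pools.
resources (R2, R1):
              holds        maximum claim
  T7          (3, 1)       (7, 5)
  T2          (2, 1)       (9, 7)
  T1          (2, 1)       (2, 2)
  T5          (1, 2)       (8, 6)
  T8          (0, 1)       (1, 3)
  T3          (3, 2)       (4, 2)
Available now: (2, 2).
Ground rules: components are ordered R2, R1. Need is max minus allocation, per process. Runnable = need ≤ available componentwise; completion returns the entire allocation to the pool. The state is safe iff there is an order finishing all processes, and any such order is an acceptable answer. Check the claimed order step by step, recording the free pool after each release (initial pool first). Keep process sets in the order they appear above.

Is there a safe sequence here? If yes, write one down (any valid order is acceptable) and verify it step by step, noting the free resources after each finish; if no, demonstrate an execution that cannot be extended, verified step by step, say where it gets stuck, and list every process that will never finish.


SAFE. One safe sequence: T1, T8, T7, T5, T3, T2.
Key observation: T7 marks the first exact bind of the order: its need (4, 4) fits the free (4, 4) with zero slack on a requested resource.
Check, step by step:
  pool = (2, 2)
  T1: need (0, 1) fits (2, 2); releases (2, 1), pool now (4, 3)
  T8: need (1, 2) fits (4, 3); releases (0, 1), pool now (4, 4)
  T7: need (4, 4) fits (4, 4); releases (3, 1), pool now (7, 5)
  T5: need (7, 4) fits (7, 5); releases (1, 2), pool now (8, 7)
  T3: need (1, 0) fits (8, 7); releases (3, 2), pool now (11, 9)
  T2: need (7, 6) fits (11, 9); releases (2, 1), pool now (13, 10)


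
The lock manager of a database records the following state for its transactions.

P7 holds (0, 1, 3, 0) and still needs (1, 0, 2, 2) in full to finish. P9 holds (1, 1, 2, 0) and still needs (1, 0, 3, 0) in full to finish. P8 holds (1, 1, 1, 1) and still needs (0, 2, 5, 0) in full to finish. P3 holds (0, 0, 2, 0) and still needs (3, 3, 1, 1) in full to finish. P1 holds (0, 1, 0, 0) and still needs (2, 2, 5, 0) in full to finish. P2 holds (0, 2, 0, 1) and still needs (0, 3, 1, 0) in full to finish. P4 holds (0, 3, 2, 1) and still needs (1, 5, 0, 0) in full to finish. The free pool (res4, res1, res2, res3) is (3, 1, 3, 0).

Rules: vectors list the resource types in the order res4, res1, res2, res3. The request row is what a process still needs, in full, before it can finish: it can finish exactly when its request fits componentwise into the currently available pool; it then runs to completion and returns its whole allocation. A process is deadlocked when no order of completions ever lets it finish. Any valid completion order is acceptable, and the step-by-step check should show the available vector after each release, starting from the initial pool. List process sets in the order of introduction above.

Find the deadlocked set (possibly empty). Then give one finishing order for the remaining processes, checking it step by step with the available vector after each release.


Nothing here is deadlocked.
Key observation: P9 can run right away; the returned allocation unlocks the remaining processes in turn.
A valid finishing order for the others: P9, P8, P2, P7, P3, P4, P1. Step-by-step check:
  pool = (3, 1, 3, 0)
  run P9 (needs (1, 0, 3, 0), free (3, 1, 3, 0)); after release of (1, 1, 2, 0) the pool is (4, 2, 5, 0)
  run P8 (needs (0, 2, 5, 0), free (4, 2, 5, 0)); after release of (1, 1, 1, 1) the pool is (5, 3, 6, 1)
  run P2 (needs (0, 3, 1, 0), free (5, 3, 6, 1)); after release of (0, 2, 0, 1) the pool is (5, 5, 6, 2)
  run P7 (needs (1, 0, 2, 2), free (5, 5, 6, 2)); after release of (0, 1, 3, 0) the pool is (5, 6, 9, 2)
  run P3 (needs (3, 3, 1, 1), free (5, 6, 9, 2)); after release of (0, 0, 2, 0) the pool is (5, 6, 11, 2)
  run P4 (needs (1, 5, 0, 0), free (5, 6, 11, 2)); after release of (0, 3, 2, 1) the pool is (5, 9, 13, 3)
  run P1 (needs (2, 2, 5, 0), free (5, 9, 13, 3)); after release of (0, 1, 0, 0) the pool is (5, 10, 13, 3)


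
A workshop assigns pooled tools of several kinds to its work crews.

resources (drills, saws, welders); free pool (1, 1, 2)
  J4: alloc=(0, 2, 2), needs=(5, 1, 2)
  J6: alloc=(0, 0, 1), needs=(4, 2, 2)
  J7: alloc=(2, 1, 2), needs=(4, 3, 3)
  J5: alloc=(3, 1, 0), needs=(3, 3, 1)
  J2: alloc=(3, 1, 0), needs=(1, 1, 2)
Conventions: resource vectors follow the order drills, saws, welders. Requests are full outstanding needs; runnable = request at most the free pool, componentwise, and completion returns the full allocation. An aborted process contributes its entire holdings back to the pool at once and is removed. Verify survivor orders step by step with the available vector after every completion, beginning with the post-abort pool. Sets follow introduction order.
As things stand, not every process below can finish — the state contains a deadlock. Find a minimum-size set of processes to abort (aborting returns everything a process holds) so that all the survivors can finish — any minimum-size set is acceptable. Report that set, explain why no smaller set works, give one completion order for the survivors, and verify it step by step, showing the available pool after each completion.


Abort J5.
Key observation: J7 was stuck for good until J5 gave back (3, 1, 0); in the order shown it finishes at step 3.
No smaller set exists: with zero aborts the deadlock remains.
Survivors finish in the order: J6, J2, J7, J4. Walking it through (pool after the aborts first):
  pool = (4, 2, 2)
  J6 needs (4, 2, 2) <= (4, 2, 2) -> finishes; pool += (0, 0, 1) = (4, 2, 3)
  J2 needs (1, 1, 2) <= (4, 2, 3) -> finishes; pool += (3, 1, 0) = (7, 3, 3)
  J7 needs (4, 3, 3) <= (7, 3, 3) -> finishes; pool += (2, 1, 2) = (9, 4, 5)
  J4 needs (5, 1, 2) <= (9, 4, 5) -> finishes; pool += (0, 2, 2) = (9, 6, 7)


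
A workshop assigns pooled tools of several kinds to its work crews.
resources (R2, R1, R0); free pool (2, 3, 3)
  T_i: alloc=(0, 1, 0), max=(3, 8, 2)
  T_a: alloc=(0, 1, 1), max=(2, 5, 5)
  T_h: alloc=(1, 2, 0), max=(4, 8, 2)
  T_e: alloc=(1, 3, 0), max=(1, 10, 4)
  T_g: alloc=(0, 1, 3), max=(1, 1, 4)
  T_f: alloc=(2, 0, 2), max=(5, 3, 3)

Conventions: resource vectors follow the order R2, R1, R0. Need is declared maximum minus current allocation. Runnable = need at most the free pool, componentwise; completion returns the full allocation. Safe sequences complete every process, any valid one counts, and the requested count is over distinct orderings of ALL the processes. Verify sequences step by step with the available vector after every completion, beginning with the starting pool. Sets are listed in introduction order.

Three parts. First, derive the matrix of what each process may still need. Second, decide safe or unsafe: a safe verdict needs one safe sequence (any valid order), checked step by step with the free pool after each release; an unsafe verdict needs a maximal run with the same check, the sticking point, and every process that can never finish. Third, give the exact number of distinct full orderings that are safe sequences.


(1) Need matrix, components ordered R2, R1, R0:
  T_i: (3, 7, 2)
  T_a: (2, 4, 4)
  T_h: (3, 6, 2)
  T_e: (0, 7, 4)
  T_g: (1, 0, 1)
  T_f: (3, 3, 1)
(2) UNSAFE.
Key observation: after T_g, T_a the pool peaks at (2, 5, 7), and each blocked process is short somewhere: T_i on R2, R1; T_h on R2, R1; T_e on R1; T_f on R2.
A maximal execution: T_g, T_a — then nothing else fits. Verifying each step:
  pool = (2, 3, 3)
  T_g: need (1, 0, 1) fits (2, 3, 3); releases (0, 1, 3), pool now (2, 4, 6)
  T_a: need (2, 4, 4) fits (2, 4, 6); releases (0, 1, 1), pool now (2, 5, 7)
  blocked: T_i wants (3, 7, 2), pool (2, 5, 7) — not enough R2 and R1
  blocked: T_h wants (3, 6, 2), pool (2, 5, 7) — not enough R2 and R1
  blocked: T_e wants (0, 7, 4), pool (2, 5, 7) — not enough R1
  blocked: T_f wants (3, 3, 1), pool (2, 5, 7) — not enough R2
Processes that can never finish: T_i, T_h, T_e and T_f.
(3) Precisely 0 of the possible complete orderings are safe sequences.


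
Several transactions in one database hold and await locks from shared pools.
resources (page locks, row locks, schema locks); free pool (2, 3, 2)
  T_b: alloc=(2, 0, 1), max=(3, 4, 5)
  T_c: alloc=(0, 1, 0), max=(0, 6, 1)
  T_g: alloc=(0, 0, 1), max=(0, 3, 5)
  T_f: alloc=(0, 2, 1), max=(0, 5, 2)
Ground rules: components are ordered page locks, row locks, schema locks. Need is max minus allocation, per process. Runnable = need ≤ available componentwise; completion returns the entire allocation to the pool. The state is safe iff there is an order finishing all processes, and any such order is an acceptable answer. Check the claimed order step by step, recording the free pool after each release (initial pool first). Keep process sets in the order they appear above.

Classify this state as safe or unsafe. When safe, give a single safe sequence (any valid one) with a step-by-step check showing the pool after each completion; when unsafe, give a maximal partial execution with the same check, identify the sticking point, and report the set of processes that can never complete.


UNSAFE — no complete ordering exists.
Key observation: T_f, T_c can finish, but then (2, 6, 3) is all there is, and the blocked group's schema locks demands exceed it.
A maximal execution: T_f, T_c — then nothing else fits. Check, step by step:
  pool = (2, 3, 2)
  T_f needs (0, 3, 1) <= (2, 3, 2) -> finishes; pool += (0, 2, 1) = (2, 5, 3)
  T_c needs (0, 5, 1) <= (2, 5, 3) -> finishes; pool += (0, 1, 0) = (2, 6, 3)
  T_b cannot run: need (1, 4, 4) vs free (2, 6, 3) (insufficient schema locks)
  T_g cannot run: need (0, 3, 4) vs free (2, 6, 3) (insufficient schema locks)
Permanently blocked: T_b and T_g.


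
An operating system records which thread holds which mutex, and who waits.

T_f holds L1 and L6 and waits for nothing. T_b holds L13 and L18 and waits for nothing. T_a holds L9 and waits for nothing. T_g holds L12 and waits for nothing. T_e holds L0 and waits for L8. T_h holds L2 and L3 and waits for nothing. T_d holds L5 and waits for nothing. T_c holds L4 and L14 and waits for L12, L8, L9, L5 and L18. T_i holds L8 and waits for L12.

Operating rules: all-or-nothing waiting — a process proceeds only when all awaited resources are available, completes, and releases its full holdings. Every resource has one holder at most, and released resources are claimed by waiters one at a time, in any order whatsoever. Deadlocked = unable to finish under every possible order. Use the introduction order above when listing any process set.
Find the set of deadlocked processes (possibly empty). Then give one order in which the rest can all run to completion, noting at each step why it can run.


The deadlocked set is empty.
Key observation: the wait graph is acyclic; completion cascades from the unblocked processes through everyone else.
One completion order for the rest: T_g, T_i, T_e, T_d, T_b, T_a, T_h, T_c, T_f.
Walking it through:
  T_g waits on nothing -> runs at once and releases L12
  run T_i (all its waits — L12 — are resolved); releases L8
  run T_e (all its waits — L8 — are resolved); releases L0
  T_d waits on nothing -> runs at once and releases L5
  T_b waits on nothing -> runs at once and releases L13 and L18
  T_a waits on nothing -> runs at once and releases L9
  T_h waits on nothing -> runs at once and releases L2 and L3
  run T_c (all its waits — L12, L8, L9, L5 and L18 — are resolved); releases L4 and L14
  T_f waits on nothing -> runs at once and releases L1 and L6


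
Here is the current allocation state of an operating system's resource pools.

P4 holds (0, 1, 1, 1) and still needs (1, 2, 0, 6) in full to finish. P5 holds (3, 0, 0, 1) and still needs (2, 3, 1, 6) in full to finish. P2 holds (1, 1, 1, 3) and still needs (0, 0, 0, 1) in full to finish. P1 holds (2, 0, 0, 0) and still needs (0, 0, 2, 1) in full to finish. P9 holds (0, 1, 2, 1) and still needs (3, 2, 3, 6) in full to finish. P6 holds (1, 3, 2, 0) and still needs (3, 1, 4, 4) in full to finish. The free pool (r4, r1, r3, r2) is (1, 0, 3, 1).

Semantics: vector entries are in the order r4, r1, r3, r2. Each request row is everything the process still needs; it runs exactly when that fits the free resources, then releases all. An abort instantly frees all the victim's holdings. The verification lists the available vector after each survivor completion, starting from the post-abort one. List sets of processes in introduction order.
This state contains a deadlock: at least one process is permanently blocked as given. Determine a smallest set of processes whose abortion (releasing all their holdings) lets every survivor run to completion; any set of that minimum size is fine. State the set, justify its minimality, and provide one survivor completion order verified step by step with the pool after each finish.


The answer: abort P4 and P9.
Key observation: P5 had no path to completion before; after the abort of P4 and P9 ((0, 2, 3, 2) returned), step 2 is where it fits.
Why nothing smaller works — every single abort fails: P4 alone leaves P5 blocked (short on r2); P5 alone leaves P4 blocked (short on r2); P2 alone leaves P4 blocked (short on r2); P1 alone leaves P4 blocked (short on r2); P9 alone leaves P4 blocked (short on r2); P6 alone leaves P4 blocked (short on r2).
One survivor order: P2, P5, P6, P1. Verifying each step (post-abort pool first):
  pool = (1, 2, 6, 3)
  run P2 (needs (0, 0, 0, 1), free (1, 2, 6, 3)); after release of (1, 1, 1, 3) the pool is (2, 3, 7, 6)
  run P5 (needs (2, 3, 1, 6), free (2, 3, 7, 6)); after release of (3, 0, 0, 1) the pool is (5, 3, 7, 7)
  run P6 (needs (3, 1, 4, 4), free (5, 3, 7, 7)); after release of (1, 3, 2, 0) the pool is (6, 6, 9, 7)
  run P1 (needs (0, 0, 2, 1), free (6, 6, 9, 7)); after release of (2, 0, 0, 0) the pool is (8, 6, 9, 7)


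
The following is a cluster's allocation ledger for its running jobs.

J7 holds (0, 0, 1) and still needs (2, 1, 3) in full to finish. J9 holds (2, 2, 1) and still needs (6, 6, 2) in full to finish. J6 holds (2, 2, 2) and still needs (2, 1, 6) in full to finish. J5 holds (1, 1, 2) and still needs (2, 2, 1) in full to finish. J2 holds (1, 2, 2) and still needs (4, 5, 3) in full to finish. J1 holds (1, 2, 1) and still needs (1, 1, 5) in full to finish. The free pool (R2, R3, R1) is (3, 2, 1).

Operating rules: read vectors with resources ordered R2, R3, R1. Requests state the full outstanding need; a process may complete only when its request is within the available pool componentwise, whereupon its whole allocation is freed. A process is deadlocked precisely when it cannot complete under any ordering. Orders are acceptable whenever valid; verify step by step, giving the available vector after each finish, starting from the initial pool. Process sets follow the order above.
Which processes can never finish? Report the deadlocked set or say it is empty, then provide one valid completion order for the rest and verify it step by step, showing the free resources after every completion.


Deadlocked: J9, J6, J2 and J1.
Key observation: after J5, J7 the pool peaks at (4, 3, 4), and each blocked process is short somewhere: J9 on R2, R3; J6 on R1; J2 on R3; J1 on R1.
The rest can finish in the order J5, J7. Check, step by step:
  pool = (3, 2, 1)
  run J5 (needs (2, 2, 1), free (3, 2, 1)); after release of (1, 1, 2) the pool is (4, 3, 3)
  run J7 (needs (2, 1, 3), free (4, 3, 3)); after release of (0, 0, 1) the pool is (4, 3, 4)
The blocked processes can never fit:
  blocked: J9 wants (6, 6, 2), pool (4, 3, 4) — not enough R2 and R3
  blocked: J6 wants (2, 1, 6), pool (4, 3, 4) — not enough R1
  blocked: J2 wants (4, 5, 3), pool (4, 3, 4) — not enough R3
  blocked: J1 wants (1, 1, 5), pool (4, 3, 4) — not enough R1


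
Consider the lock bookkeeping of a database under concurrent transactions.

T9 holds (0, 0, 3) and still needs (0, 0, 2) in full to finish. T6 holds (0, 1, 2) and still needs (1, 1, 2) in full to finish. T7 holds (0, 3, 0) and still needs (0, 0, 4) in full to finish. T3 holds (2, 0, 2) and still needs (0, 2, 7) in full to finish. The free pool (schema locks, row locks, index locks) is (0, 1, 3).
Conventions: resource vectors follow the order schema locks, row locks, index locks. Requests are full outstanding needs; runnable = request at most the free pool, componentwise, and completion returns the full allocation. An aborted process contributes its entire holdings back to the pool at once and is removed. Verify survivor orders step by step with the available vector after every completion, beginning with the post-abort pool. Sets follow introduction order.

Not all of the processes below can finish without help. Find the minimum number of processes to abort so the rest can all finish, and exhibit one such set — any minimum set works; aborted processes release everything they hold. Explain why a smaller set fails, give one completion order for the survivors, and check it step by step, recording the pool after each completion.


Minimum abort set: T6.
Key observation: T3 had no path to completion before; after the abort of T6 ((0, 1, 2) returned), step 3 is where it fits.
Minimality: the empty abort set fails — the state is deadlocked as it stands.
Survivors finish in the order: T9, T7, T3. Step-by-step check (pool after the aborts first):
  pool = (0, 2, 5)
  run T9 (needs (0, 0, 2), free (0, 2, 5)); after release of (0, 0, 3) the pool is (0, 2, 8)
  run T7 (needs (0, 0, 4), free (0, 2, 8)); after release of (0, 3, 0) the pool is (0, 5, 8)
  run T3 (needs (0, 2, 7), free (0, 5, 8)); after release of (2, 0, 2) the pool is (2, 5, 10)


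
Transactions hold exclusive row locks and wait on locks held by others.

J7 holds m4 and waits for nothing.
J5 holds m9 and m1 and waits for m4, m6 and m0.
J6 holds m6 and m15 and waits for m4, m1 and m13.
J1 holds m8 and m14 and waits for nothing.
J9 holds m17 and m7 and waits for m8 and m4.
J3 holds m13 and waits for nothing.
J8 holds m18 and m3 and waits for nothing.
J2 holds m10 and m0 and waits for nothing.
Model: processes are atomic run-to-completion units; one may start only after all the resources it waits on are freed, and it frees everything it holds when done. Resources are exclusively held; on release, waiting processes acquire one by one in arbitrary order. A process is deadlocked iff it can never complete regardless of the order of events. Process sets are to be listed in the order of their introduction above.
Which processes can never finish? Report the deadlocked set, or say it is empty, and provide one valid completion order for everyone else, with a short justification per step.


Deadlocked: J5 and J6.
Key observation: the knot is the closed ring of waits J5 -> J6 -> J5; no other process is dragged down with it.
A valid finishing order for the others: J1, J2, J7, J9, J8, J3.
Step-by-step check:
  J1: no waits; runs immediately, freeing m8 and m14
  J2: no waits; runs immediately, freeing m10 and m0
  J7: no waits; runs immediately, freeing m4
  run J9 (all its waits — m8 and m4 — are resolved); releases m17 and m7
  J8: no waits; runs immediately, freeing m18 and m3
  J3: no waits; runs immediately, freeing m13


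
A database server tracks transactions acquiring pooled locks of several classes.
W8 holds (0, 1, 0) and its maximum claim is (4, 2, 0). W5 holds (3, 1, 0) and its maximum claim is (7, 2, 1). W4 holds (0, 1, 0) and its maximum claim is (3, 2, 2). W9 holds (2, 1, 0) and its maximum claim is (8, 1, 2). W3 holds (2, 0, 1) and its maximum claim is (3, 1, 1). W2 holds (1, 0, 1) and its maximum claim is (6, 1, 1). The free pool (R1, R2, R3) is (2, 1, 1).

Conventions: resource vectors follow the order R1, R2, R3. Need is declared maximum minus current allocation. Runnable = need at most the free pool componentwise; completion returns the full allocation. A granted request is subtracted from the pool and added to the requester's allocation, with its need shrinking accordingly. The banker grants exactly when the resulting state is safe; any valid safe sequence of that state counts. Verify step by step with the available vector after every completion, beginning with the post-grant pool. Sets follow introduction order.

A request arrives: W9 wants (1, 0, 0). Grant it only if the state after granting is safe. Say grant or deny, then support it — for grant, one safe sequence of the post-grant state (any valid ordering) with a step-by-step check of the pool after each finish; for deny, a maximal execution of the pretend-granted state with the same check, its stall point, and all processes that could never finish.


DENY. Granting would leave the state unsafe.
Key observation: once W3, W4 finish, the pool peaks at (3, 2, 2) — and every remaining process still needs more R1 than that.
On the post-grant state, W3, W4 is a maximal run — nothing extends it. Walking it through:
  pool = (1, 1, 1)
  run W3 (needs (1, 1, 0), free (1, 1, 1)); after release of (2, 0, 1) the pool is (3, 1, 2)
  run W4 (needs (3, 1, 2), free (3, 1, 2)); after release of (0, 1, 0) the pool is (3, 2, 2)
  W8 still needs (4, 1, 0) but only (3, 2, 2) is free — short on R1
  W5 still needs (4, 1, 1) but only (3, 2, 2) is free — short on R1
  W9 still needs (5, 0, 2) but only (3, 2, 2) is free — short on R1
  W2 still needs (5, 1, 0) but only (3, 2, 2) is free — short on R1
Post-grant, the permanently blocked set is W8, W5, W9 and W2.


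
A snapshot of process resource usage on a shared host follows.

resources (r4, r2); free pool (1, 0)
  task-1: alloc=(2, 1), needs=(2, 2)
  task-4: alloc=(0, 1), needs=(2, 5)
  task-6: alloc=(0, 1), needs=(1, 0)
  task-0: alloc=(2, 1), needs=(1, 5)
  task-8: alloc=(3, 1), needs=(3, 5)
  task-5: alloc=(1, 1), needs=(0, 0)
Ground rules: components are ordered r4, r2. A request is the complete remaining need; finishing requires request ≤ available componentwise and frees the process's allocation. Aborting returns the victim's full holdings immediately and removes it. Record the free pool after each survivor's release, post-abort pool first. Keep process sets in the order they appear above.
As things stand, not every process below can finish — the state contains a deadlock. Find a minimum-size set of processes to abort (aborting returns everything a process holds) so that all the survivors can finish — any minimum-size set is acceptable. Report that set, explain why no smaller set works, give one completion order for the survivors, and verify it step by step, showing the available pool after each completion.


Abort task-4 and task-8.
Key observation: the returned (3, 2) from task-4 and task-8 is what brings task-0 — unrunnable before, under any order — into play at step 4.
No one abort is enough; case by case: task-1 alone leaves task-4 blocked (short on r2); task-4 alone leaves task-0 blocked (short on r2); task-6 alone leaves task-4 blocked (short on r2); task-0 alone leaves task-4 blocked (short on r2); task-8 alone leaves task-4 blocked (short on r2); task-5 alone leaves task-4 blocked (short on r2).
The survivors complete as task-1, task-5, task-6, task-0. Step-by-step check (starting from the post-abort pool):
  pool = (4, 2)
  task-1: need (2, 2) fits (4, 2); releases (2, 1), pool now (6, 3)
  task-5: need (0, 0) fits (6, 3); releases (1, 1), pool now (7, 4)
  task-6: need (1, 0) fits (7, 4); releases (0, 1), pool now (7, 5)
  task-0: need (1, 5) fits (7, 5); releases (2, 1), pool now (9, 6)


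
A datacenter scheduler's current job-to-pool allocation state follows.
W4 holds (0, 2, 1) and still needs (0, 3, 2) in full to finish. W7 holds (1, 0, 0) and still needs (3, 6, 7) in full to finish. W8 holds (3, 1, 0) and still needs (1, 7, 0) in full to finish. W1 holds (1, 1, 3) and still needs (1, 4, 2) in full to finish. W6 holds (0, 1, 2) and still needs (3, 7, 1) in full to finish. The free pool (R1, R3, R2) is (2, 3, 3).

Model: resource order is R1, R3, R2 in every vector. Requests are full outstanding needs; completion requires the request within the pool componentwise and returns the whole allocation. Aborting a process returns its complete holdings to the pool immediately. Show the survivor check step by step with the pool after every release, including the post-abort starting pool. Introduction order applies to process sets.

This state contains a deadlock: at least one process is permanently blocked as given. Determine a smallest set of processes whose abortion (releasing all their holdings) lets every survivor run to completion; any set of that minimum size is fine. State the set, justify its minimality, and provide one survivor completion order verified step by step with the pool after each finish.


Abort W8.
Key observation: W6 was stuck for good until W8 gave back (3, 1, 0); in the order shown it finishes at step 4.
No smaller set exists: with zero aborts the deadlock remains.
Survivors finish in the order: W1, W4, W7, W6. Check, step by step (pool after the aborts first):
  pool = (5, 4, 3)
  run W1 (needs (1, 4, 2), free (5, 4, 3)); after release of (1, 1, 3) the pool is (6, 5, 6)
  run W4 (needs (0, 3, 2), free (6, 5, 6)); after release of (0, 2, 1) the pool is (6, 7, 7)
  run W7 (needs (3, 6, 7), free (6, 7, 7)); after release of (1, 0, 0) the pool is (7, 7, 7)
  run W6 (needs (3, 7, 1), free (7, 7, 7)); after release of (0, 1, 2) the pool is (7, 8, 9)
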